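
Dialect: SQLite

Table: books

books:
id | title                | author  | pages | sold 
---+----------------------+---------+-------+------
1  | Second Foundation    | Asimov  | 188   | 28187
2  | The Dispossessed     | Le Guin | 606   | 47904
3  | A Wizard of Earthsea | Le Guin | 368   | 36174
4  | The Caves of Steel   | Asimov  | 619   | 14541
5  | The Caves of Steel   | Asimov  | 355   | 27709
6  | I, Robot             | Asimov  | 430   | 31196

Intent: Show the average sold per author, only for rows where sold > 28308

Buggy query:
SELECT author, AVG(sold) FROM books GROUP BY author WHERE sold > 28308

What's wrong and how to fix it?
Bug: Row-level WHERE must come before GROUP BY in the clause order

Fix: Move the WHERE clause before GROUP BY

Corrected query:
SELECT author, AVG(sold) FROM books WHERE sold > 28308 GROUP BY author

Result:
author  | AVG(sold)
--------+----------
Asimov  | 31196    
Le Guin | 42039    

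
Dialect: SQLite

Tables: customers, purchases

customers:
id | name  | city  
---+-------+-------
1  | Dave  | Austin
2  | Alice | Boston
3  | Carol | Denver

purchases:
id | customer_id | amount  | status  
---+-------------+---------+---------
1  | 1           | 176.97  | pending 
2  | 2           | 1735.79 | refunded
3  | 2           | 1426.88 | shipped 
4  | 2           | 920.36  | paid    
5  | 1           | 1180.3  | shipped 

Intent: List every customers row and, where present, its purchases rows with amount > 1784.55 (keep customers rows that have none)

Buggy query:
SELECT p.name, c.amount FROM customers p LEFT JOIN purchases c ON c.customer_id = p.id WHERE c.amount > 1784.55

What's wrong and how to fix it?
Bug: A WHERE condition on the right-hand table after LEFT JOIN drops unmatched parents

Fix: Put 'c.amount > 1784.55' in the JOIN's ON clause instead of WHERE

Corrected query:
SELECT p.name, c.amount FROM customers p LEFT JOIN purchases c ON c.customer_id = p.id AND c.amount > 1784.55

Result:
name  | amount
------+-------
Dave  | NULL  
Alice | NULL  
Carol | NULL  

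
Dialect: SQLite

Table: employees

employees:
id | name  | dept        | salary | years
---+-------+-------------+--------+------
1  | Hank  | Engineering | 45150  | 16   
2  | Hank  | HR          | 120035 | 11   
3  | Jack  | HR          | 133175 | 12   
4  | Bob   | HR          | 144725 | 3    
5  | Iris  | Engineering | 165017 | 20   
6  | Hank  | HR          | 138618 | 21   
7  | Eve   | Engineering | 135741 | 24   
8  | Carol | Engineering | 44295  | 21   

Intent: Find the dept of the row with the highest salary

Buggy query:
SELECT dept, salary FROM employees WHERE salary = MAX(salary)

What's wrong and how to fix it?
Bug: MAX(salary) is an aggregate and cannot be used directly in WHERE

Fix: Wrap MAX in a scalar subquery so WHERE compares against a single value

Corrected query:
SELECT dept, salary FROM employees WHERE salary = (SELECT MAX(salary) FROM employees)

Result:
dept        | salary
------------+-------
Engineering | 165017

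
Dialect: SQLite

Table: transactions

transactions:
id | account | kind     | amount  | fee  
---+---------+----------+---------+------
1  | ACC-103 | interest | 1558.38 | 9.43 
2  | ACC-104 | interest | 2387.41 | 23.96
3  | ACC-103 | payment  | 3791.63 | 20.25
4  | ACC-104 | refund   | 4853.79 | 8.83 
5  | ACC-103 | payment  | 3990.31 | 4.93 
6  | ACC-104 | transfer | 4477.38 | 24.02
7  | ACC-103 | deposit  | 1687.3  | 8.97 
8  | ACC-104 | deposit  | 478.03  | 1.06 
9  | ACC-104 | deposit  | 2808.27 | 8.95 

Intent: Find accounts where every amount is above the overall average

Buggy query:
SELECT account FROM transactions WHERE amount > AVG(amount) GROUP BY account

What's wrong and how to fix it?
Bug: AVG() is an aggregate; it can't sit directly in WHERE

Fix: Use a subquery for AVG and a HAVING MIN(...) filter so the condition holds for every row in the group

Corrected query:
SELECT account FROM transactions GROUP BY account HAVING MIN(amount) > (SELECT AVG(amount) FROM transactions)

Result:
(no rows)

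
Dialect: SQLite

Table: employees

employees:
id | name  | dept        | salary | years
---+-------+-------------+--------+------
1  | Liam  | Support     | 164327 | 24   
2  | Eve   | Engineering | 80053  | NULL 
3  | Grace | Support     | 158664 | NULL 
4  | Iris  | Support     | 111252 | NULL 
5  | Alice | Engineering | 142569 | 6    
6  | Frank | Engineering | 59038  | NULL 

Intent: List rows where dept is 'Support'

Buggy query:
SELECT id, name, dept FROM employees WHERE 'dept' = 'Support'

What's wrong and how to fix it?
Bug: Single quotes denote string literals in SQL; the column name is being compared as a constant string

Fix: Remove the quotes around the column name (or use double quotes for an identifier)

Corrected query:
SELECT id, name, dept FROM employees WHERE dept = 'Support'

Result:
id | name  | dept   
---+-------+--------
1  | Liam  | Support
3  | Grace | Support
4  | Iris  | Support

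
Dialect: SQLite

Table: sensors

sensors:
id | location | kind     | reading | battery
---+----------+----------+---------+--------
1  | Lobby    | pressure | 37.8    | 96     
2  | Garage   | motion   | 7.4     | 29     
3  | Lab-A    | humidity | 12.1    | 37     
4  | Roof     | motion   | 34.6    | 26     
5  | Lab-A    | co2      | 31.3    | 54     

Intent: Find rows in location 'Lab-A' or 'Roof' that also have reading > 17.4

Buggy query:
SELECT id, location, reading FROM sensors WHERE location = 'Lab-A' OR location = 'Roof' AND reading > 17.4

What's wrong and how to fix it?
Bug: AND binds tighter than OR, so this parses as location = 'Lab-A' OR (location = 'Roof' AND reading > 17.4)

Fix: Add parentheses around the OR so the AND applies to both alternatives

Corrected query:
SELECT id, location, reading FROM sensors WHERE (location = 'Lab-A' OR location = 'Roof') AND reading > 17.4

Result:
id | location | reading
---+----------+--------
4  | Roof     | 34.6   
5  | Lab-A    | 31.3   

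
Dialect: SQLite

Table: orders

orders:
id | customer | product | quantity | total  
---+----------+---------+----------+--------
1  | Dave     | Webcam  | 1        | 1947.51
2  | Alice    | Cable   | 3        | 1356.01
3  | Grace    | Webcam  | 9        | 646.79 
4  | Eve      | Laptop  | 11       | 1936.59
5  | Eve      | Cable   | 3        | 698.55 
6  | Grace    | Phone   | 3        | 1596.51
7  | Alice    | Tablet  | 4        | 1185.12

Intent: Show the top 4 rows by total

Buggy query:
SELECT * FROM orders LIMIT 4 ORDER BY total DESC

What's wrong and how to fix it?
Bug: LIMIT must come after ORDER BY

Fix: Sort with ORDER BY, then apply LIMIT

Corrected query:
SELECT * FROM orders ORDER BY total DESC LIMIT 4

Result:
id | customer | product | quantity | total  
---+----------+---------+----------+--------
1  | Dave     | Webcam  | 1        | 1947.51
4  | Eve      | Laptop  | 11       | 1936.59
6  | Grace    | Phone   | 3        | 1596.51
2  | Alice    | Cable   | 3        | 1356.01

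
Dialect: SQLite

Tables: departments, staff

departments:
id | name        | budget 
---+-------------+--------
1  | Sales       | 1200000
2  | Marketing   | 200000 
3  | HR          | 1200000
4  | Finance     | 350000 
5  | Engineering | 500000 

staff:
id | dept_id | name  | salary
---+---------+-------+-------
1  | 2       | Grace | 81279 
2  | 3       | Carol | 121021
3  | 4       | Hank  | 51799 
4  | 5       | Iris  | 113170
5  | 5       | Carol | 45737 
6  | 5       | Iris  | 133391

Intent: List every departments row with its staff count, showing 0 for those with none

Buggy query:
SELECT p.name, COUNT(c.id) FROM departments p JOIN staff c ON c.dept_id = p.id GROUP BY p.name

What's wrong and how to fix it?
Bug: INNER JOIN drops departments rows that have no matching staff rows

Fix: Use LEFT JOIN so parents without children still appear (COUNT(c.id) gives 0)

Corrected query:
SELECT p.name, COUNT(c.id) FROM departments p LEFT JOIN staff c ON c.dept_id = p.id GROUP BY p.name

Result:
name        | COUNT(c.id)
------------+------------
Engineering | 3          
Finance     | 1          
HR          | 1          
Marketing   | 1          
Sales       | 0          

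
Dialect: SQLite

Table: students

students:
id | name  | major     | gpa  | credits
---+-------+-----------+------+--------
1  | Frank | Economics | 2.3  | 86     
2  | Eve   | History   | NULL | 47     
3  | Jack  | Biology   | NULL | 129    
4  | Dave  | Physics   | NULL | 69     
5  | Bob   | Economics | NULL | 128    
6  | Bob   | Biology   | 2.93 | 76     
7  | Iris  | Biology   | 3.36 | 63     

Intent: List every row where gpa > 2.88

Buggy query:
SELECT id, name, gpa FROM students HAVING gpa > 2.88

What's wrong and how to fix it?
Bug: HAVING filters the output of aggregation, but this query has no GROUP BY and no aggregate functions, so SQLite rejects it (HAVING clause on a non-aggregate query); the condition here is per row

Fix: Use WHERE for row-level filtering

Corrected query:
SELECT id, name, gpa FROM students WHERE gpa > 2.88

Result:
id | name | gpa 
---+------+-----
6  | Bob  | 2.93
7  | Iris | 3.36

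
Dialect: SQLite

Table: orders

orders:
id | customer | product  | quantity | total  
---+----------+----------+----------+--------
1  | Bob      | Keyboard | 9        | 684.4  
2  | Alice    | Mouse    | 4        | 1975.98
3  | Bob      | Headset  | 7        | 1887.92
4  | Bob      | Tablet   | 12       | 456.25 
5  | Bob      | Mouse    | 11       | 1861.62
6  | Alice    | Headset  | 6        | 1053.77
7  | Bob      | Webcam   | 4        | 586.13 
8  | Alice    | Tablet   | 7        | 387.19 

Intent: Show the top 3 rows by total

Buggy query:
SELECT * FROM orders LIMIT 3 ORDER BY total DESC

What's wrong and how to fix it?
Bug: LIMIT must come after ORDER BY

Fix: Sort with ORDER BY, then apply LIMIT

Corrected query:
SELECT * FROM orders ORDER BY total DESC LIMIT 3

Result:
id | customer | product | quantity | total  
---+----------+---------+----------+--------
2  | Alice    | Mouse   | 4        | 1975.98
3  | Bob      | Headset | 7        | 1887.92
5  | Bob      | Mouse   | 11       | 1861.62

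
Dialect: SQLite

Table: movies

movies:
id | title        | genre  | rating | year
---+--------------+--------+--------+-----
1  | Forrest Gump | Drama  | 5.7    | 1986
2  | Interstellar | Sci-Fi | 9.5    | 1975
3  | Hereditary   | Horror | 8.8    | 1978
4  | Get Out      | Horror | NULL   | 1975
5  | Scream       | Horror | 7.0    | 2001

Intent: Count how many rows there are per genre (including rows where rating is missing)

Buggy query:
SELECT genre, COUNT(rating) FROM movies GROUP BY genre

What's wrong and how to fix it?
Bug: COUNT(column) counts non-NULL values only; rows with NULL rating aren't counted

Fix: Use COUNT(*) to count all rows regardless of NULL

Corrected query:
SELECT genre, COUNT(*) FROM movies GROUP BY genre

Result:
genre  | COUNT(*)
-------+---------
Drama  | 1       
Horror | 3       
Sci-Fi | 1       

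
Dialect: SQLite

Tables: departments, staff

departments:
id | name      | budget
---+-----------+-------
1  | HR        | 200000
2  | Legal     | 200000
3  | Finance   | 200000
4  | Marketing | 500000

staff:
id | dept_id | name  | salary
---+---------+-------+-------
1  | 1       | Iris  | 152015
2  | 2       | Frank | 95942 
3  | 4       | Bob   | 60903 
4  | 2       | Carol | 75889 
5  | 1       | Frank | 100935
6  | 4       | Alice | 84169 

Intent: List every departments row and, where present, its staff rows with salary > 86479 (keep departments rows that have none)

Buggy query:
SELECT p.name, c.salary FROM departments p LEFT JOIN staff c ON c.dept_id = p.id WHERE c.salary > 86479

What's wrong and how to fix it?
Bug: Filtering c.salary in WHERE discards the NULL rows produced by LEFT JOIN, turning it into an inner join

Fix: Put 'c.salary > 86479' in the JOIN's ON clause instead of WHERE

Corrected query:
SELECT p.name, c.salary FROM departments p LEFT JOIN staff c ON c.dept_id = p.id AND c.salary > 86479

Result:
name      | salary
----------+-------
HR        | 100935
HR        | 152015
Legal     | 95942 
Finance   | NULL  
Marketing | NULL  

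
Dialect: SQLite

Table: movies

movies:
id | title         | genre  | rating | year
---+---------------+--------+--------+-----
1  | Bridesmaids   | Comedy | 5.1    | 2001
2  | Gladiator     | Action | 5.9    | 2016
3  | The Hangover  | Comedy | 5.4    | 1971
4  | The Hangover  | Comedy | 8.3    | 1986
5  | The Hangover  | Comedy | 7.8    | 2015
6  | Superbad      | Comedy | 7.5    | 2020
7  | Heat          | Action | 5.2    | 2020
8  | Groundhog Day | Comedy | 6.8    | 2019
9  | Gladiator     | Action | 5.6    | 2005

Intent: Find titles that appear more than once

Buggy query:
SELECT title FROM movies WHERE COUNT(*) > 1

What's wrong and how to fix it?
Bug: COUNT(*) is an aggregate and cannot be used in WHERE

Fix: Group first, then use HAVING for the count condition

Corrected query:
SELECT title FROM movies GROUP BY title HAVING COUNT(*) > 1

Result:
title       
------------
Gladiator   
The Hangover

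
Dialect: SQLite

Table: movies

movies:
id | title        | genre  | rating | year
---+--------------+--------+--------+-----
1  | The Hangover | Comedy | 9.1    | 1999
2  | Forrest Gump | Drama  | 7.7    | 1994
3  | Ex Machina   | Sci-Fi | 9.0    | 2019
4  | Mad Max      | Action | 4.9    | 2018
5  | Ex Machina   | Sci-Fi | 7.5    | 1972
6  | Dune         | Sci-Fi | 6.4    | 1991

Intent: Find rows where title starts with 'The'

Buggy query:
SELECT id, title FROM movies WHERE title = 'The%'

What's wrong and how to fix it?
Bug: Wildcards only work with LIKE; '=' treats '%' as a literal character

Fix: Replace '=' with LIKE so 'The%' is treated as a pattern

Corrected query:
SELECT id, title FROM movies WHERE title LIKE 'The%'

Result:
id | title       
---+-------------
1  | The Hangover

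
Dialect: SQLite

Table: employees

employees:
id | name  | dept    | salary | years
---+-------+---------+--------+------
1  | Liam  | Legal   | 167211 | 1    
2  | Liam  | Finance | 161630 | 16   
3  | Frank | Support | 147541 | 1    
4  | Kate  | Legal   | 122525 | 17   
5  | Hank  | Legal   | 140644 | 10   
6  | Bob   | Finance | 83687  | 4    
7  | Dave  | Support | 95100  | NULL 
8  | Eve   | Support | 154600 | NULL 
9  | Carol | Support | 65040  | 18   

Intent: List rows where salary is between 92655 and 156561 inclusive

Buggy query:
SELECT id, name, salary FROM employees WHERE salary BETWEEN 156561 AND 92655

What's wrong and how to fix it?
Bug: BETWEEN expects the lower bound first; with 156561 AND 92655 the range is empty

Fix: Swap the bounds so the smaller value comes first

Corrected query:
SELECT id, name, salary FROM employees WHERE salary BETWEEN 92655 AND 156561

Result:
id | name  | salary
---+-------+-------
3  | Frank | 147541
4  | Kate  | 122525
5  | Hank  | 140644
7  | Dave  | 95100 
8  | Eve   | 154600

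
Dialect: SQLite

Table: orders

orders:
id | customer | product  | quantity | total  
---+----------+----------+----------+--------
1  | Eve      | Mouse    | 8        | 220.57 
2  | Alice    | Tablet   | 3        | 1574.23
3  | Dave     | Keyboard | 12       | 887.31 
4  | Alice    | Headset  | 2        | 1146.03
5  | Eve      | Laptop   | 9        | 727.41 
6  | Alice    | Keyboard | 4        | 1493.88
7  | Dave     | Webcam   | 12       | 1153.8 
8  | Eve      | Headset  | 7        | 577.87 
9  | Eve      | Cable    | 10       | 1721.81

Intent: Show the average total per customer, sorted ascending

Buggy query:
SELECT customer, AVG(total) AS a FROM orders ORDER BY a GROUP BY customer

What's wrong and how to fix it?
Bug: GROUP BY must precede ORDER BY

Fix: Move ORDER BY to the end, after GROUP BY

Corrected query:
SELECT customer, AVG(total) AS a FROM orders GROUP BY customer ORDER BY a

Result:
customer | a          
---------+------------
Eve      | 811.915    
Dave     | 1020.555   
Alice    | 1404.713333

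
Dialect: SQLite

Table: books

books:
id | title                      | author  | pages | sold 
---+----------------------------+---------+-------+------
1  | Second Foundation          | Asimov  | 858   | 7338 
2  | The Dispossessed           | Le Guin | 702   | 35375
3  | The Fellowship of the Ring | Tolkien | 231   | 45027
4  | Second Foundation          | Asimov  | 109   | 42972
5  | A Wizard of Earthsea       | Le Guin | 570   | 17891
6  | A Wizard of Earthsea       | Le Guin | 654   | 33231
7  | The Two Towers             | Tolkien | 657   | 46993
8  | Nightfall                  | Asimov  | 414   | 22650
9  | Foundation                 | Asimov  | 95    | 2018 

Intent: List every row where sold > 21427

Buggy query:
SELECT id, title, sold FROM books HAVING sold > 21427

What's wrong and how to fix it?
Bug: HAVING filters the output of aggregation, but this query has no GROUP BY and no aggregate functions, so SQLite rejects it (HAVING clause on a non-aggregate query); the condition here is per row

Fix: Replace HAVING with WHERE since the condition applies to individual rows

Corrected query:
SELECT id, title, sold FROM books WHERE sold > 21427

Result:
id | title                      | sold 
---+----------------------------+------
2  | The Dispossessed           | 35375
3  | The Fellowship of the Ring | 45027
4  | Second Foundation          | 42972
6  | A Wizard of Earthsea       | 33231
7  | The Two Towers             | 46993
8  | Nightfall                  | 22650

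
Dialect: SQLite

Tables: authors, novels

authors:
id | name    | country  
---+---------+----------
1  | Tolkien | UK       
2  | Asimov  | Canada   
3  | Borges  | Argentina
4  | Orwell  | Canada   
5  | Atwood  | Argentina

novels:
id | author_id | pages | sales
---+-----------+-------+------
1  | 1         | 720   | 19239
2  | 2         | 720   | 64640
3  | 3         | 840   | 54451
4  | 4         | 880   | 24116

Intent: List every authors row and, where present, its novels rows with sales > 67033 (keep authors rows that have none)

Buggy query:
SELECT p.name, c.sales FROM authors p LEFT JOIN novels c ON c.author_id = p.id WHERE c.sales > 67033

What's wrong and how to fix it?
Bug: Filtering c.sales in WHERE discards the NULL rows produced by LEFT JOIN, turning it into an inner join

Fix: Move the right-table condition into the ON clause so unmatched parents are kept

Corrected query:
SELECT p.name, c.sales FROM authors p LEFT JOIN novels c ON c.author_id = p.id AND c.sales > 67033

Result:
name    | sales
--------+------
Tolkien | NULL 
Asimov  | NULL 
Borges  | NULL 
Orwell  | NULL 
Atwood  | NULL 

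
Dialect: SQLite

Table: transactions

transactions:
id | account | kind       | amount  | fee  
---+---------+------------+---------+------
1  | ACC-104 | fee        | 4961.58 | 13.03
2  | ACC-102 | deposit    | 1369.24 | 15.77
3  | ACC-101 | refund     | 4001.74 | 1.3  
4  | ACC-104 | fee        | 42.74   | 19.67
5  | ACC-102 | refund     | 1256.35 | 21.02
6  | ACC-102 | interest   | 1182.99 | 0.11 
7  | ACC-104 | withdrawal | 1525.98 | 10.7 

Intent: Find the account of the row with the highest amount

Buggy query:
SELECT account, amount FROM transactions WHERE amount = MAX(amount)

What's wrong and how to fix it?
Bug: MAX(amount) is an aggregate and cannot be used directly in WHERE

Fix: Use a subquery: WHERE amount = (SELECT MAX(amount) FROM transactions)

Corrected query:
SELECT account, amount FROM transactions WHERE amount = (SELECT MAX(amount) FROM transactions)

Result:
account | amount 
--------+--------
ACC-104 | 4961.58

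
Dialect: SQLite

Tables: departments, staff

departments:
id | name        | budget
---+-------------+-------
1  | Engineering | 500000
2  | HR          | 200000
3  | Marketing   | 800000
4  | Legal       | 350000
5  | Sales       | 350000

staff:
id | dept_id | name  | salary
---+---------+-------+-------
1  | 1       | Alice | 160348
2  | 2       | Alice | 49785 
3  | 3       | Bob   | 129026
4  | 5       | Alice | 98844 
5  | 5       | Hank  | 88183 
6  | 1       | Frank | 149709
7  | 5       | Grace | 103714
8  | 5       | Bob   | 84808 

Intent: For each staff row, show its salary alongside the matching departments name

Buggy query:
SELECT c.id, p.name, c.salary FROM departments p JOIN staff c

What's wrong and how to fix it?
Bug: JOIN with no ON clause produces a cartesian product; every staff row pairs with every departments row

Fix: Specify the join condition linking the foreign key to the parent id

Corrected query:
SELECT c.id, p.name, c.salary FROM departments p JOIN staff c ON c.dept_id = p.id

Result:
id | name        | salary
---+-------------+-------
1  | Engineering | 160348
2  | HR          | 49785 
3  | Marketing   | 129026
4  | Sales       | 98844 
5  | Sales       | 88183 
6  | Engineering | 149709
7  | Sales       | 103714
8  | Sales       | 84808 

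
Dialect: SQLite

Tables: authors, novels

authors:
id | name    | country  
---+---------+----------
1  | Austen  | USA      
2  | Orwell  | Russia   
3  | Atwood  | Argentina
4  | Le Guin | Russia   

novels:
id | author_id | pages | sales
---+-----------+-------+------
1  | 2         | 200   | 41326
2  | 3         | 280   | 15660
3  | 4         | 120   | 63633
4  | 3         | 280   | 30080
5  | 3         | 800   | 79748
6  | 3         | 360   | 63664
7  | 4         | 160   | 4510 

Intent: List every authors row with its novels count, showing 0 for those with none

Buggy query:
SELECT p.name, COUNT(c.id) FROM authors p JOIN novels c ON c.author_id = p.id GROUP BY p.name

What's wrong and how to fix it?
Bug: INNER JOIN drops authors rows that have no matching novels rows

Fix: Use LEFT JOIN so parents without children still appear (COUNT(c.id) gives 0)

Corrected query:
SELECT p.name, COUNT(c.id) FROM authors p LEFT JOIN novels c ON c.author_id = p.id GROUP BY p.name

Result:
name    | COUNT(c.id)
--------+------------
Atwood  | 4          
Austen  | 0          
Le Guin | 2          
Orwell  | 1          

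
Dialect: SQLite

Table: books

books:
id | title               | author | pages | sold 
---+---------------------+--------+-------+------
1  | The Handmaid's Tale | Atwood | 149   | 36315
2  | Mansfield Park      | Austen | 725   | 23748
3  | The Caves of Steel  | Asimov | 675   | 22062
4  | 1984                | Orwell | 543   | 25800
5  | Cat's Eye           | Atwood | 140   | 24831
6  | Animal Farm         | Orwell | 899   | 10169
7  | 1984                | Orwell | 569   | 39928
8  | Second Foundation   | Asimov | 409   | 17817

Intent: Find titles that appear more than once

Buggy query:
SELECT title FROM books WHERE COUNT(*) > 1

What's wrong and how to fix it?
Bug: COUNT(*) is an aggregate and cannot be used in WHERE

Fix: Group first, then use HAVING for the count condition

Corrected query:
SELECT title FROM books GROUP BY title HAVING COUNT(*) > 1

Result:
title
-----
1984 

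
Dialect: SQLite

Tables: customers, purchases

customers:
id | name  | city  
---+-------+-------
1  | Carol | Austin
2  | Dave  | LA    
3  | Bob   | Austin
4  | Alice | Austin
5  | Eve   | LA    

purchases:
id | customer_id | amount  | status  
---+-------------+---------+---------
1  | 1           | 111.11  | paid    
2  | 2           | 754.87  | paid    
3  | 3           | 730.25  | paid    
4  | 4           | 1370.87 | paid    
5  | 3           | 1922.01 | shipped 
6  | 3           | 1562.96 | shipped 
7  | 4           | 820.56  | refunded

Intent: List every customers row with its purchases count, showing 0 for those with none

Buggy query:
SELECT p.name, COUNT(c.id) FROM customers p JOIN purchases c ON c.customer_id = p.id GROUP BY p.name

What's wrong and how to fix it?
Bug: INNER JOIN drops customers rows that have no matching purchases rows

Fix: Switch to LEFT JOIN to retain unmatched parent rows

Corrected query:
SELECT p.name, COUNT(c.id) FROM customers p LEFT JOIN purchases c ON c.customer_id = p.id GROUP BY p.name

Result:
name  | COUNT(c.id)
------+------------
Alice | 2          
Bob   | 3          
Carol | 1          
Dave  | 1          
Eve   | 0          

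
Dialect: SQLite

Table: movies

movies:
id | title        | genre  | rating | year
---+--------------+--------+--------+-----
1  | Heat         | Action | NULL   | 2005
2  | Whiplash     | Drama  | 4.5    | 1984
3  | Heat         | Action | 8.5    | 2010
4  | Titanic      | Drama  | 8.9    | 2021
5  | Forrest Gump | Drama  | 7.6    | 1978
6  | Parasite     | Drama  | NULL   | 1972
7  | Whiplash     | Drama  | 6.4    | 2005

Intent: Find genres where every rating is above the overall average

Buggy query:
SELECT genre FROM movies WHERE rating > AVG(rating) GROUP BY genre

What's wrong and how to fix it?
Bug: AVG() is an aggregate; it can't sit directly in WHERE

Fix: Use a subquery for AVG and a HAVING MIN(...) filter so the condition holds for every row in the group

Corrected query:
SELECT genre FROM movies GROUP BY genre HAVING MIN(rating) > (SELECT AVG(rating) FROM movies)

Result:
genre 
------
Action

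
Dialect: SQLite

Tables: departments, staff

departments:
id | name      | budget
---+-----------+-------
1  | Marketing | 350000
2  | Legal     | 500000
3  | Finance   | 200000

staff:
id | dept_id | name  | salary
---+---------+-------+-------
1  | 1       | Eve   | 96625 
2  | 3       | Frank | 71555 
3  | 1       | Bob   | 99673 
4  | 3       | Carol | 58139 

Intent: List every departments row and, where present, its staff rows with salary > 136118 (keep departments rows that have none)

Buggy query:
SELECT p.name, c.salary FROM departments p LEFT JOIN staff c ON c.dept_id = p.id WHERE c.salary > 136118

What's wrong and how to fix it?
Bug: Filtering c.salary in WHERE discards the NULL rows produced by LEFT JOIN, turning it into an inner join

Fix: Put 'c.salary > 136118' in the JOIN's ON clause instead of WHERE

Corrected query:
SELECT p.name, c.salary FROM departments p LEFT JOIN staff c ON c.dept_id = p.id AND c.salary > 136118

Result:
name      | salary
----------+-------
Marketing | NULL  
Legal     | NULL  
Finance   | NULL  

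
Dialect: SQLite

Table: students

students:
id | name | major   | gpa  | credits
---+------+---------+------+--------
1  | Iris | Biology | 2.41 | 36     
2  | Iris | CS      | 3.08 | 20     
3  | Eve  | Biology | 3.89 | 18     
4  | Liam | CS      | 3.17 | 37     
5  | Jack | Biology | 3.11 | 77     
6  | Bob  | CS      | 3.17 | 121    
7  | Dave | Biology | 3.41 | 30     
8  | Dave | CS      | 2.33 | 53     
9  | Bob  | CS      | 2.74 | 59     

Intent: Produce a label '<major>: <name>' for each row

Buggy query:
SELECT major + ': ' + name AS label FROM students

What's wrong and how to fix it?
Bug: '+' is numeric addition; on text columns SQLite converts them to 0 instead of concatenating

Fix: Replace + with || to concatenate text

Corrected query:
SELECT major || ': ' || name AS label FROM students

Result:
label        
-------------
Biology: Iris
CS: Iris     
Biology: Eve 
CS: Liam     
Biology: Jack
CS: Bob      
Biology: Dave
CS: Dave     
CS: Bob      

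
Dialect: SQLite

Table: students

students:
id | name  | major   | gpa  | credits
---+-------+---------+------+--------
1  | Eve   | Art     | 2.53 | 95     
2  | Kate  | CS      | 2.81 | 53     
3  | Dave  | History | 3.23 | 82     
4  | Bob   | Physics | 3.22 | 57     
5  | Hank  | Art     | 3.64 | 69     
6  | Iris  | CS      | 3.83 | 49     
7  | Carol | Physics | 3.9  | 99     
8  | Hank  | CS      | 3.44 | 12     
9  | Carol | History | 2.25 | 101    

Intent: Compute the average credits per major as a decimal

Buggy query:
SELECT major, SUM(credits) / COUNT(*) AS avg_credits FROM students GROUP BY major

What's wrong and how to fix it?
Bug: SUM(credits) and COUNT(*) are both integers; the division truncates the fractional part

Fix: Multiply by 1.0 (or CAST to REAL) to force floating-point division

Corrected query:
SELECT major, SUM(credits) * 1.0 / COUNT(*) AS avg_credits FROM students GROUP BY major

Result:
major   | avg_credits
--------+------------
Art     | 82         
CS      | 38         
History | 91.5       
Physics | 78         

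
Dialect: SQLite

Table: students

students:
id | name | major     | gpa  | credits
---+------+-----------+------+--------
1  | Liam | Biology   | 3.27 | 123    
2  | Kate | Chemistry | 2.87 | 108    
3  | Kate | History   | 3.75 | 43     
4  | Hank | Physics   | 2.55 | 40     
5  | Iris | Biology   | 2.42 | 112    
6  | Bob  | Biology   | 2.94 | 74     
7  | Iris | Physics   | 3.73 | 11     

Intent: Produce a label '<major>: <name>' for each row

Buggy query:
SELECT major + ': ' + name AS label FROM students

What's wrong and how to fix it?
Bug: SQLite uses || for string concatenation; + coerces text to numbers (yielding 0)

Fix: Replace + with || to concatenate text

Corrected query:
SELECT major || ': ' || name AS label FROM students

Result:
label          
---------------
Biology: Liam  
Chemistry: Kate
History: Kate  
Physics: Hank  
Biology: Iris  
Biology: Bob   
Physics: Iris  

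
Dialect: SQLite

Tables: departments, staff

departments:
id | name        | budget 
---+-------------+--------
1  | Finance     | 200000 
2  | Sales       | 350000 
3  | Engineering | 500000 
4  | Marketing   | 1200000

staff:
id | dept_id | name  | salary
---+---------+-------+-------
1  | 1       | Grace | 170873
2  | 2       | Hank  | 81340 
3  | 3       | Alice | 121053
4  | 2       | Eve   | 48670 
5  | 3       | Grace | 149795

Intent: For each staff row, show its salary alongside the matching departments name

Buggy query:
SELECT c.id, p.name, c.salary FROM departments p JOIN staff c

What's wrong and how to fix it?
Bug: JOIN with no ON clause produces a cartesian product; every staff row pairs with every departments row

Fix: Add ON c.dept_id = p.id to the JOIN

Corrected query:
SELECT c.id, p.name, c.salary FROM departments p JOIN staff c ON c.dept_id = p.id

Result:
id | name        | salary
---+-------------+-------
1  | Finance     | 170873
2  | Sales       | 81340 
3  | Engineering | 121053
4  | Sales       | 48670 
5  | Engineering | 149795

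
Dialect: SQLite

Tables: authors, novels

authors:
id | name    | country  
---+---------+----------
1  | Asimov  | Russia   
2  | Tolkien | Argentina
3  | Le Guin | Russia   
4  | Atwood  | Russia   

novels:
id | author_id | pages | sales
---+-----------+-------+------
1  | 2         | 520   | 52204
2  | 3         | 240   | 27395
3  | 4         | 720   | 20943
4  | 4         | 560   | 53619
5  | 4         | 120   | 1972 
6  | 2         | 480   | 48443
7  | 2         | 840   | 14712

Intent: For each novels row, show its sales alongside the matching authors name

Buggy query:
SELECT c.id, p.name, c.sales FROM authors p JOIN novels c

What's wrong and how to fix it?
Bug: JOIN with no ON clause produces a cartesian product; every novels row pairs with every authors row

Fix: Specify the join condition linking the foreign key to the parent id

Corrected query:
SELECT c.id, p.name, c.sales FROM authors p JOIN novels c ON c.author_id = p.id

Result:
id | name    | sales
---+---------+------
1  | Tolkien | 52204
2  | Le Guin | 27395
3  | Atwood  | 20943
4  | Atwood  | 53619
5  | Atwood  | 1972 
6  | Tolkien | 48443
7  | Tolkien | 14712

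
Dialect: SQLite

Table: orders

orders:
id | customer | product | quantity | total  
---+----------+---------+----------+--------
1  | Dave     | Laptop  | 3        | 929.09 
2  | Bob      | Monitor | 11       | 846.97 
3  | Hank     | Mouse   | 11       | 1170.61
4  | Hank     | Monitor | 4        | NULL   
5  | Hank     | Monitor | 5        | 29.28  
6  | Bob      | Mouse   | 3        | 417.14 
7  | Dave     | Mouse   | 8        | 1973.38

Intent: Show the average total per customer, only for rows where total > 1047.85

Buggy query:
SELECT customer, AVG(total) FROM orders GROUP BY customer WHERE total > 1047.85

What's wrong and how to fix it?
Bug: Row-level WHERE must come before GROUP BY in the clause order

Fix: Place WHERE between FROM and GROUP BY

Corrected query:
SELECT customer, AVG(total) FROM orders WHERE total > 1047.85 GROUP BY customer

Result:
customer | AVG(total)
---------+-----------
Dave     | 1973.38   
Hank     | 1170.61   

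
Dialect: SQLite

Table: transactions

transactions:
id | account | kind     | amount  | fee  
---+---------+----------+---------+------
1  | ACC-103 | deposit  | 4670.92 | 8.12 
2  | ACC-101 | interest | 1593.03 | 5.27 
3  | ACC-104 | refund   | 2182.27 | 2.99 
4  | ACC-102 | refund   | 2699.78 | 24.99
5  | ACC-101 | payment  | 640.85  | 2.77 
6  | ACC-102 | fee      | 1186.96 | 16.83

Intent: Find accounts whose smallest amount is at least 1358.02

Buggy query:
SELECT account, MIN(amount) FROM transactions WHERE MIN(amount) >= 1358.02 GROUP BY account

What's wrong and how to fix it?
Bug: MIN() in WHERE is a misuse of aggregate

Fix: Use HAVING for the per-group MIN condition

Corrected query:
SELECT account, MIN(amount) FROM transactions GROUP BY account HAVING MIN(amount) >= 1358.02

Result:
account | MIN(amount)
--------+------------
ACC-103 | 4670.92    
ACC-104 | 2182.27    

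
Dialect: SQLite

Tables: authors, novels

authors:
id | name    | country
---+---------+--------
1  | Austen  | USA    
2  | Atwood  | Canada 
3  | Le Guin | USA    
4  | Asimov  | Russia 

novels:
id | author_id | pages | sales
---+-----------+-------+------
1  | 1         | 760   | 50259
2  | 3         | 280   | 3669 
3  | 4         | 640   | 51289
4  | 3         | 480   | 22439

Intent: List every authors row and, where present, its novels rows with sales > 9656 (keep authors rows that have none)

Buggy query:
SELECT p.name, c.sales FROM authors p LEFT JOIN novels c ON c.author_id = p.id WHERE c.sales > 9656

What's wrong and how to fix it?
Bug: Filtering c.sales in WHERE discards the NULL rows produced by LEFT JOIN, turning it into an inner join

Fix: Put 'c.sales > 9656' in the JOIN's ON clause instead of WHERE

Corrected query:
SELECT p.name, c.sales FROM authors p LEFT JOIN novels c ON c.author_id = p.id AND c.sales > 9656

Result:
name    | sales
--------+------
Austen  | 50259
Atwood  | NULL 
Le Guin | 22439
Asimov  | 51289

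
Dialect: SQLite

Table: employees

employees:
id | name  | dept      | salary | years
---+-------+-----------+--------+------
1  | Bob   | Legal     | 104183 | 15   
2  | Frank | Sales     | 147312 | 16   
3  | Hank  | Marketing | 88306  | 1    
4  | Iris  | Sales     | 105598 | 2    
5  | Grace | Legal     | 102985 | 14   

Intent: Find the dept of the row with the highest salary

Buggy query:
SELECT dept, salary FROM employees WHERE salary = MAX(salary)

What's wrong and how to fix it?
Bug: WHERE is evaluated per row; an aggregate over the whole table isn't defined there

Fix: Use a subquery: WHERE salary = (SELECT MAX(salary) FROM employees)

Corrected query:
SELECT dept, salary FROM employees WHERE salary = (SELECT MAX(salary) FROM employees)

Result:
dept  | salary
------+-------
Sales | 147312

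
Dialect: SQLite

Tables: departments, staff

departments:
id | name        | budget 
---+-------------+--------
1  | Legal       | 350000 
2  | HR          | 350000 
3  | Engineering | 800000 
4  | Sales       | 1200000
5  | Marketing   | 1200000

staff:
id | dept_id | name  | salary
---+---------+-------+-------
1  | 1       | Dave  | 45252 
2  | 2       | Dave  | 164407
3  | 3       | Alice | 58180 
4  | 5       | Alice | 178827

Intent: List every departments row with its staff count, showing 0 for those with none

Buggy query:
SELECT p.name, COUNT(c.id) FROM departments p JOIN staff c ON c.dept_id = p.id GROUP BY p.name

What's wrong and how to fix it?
Bug: An inner join excludes parents with zero children

Fix: Use LEFT JOIN so parents without children still appear (COUNT(c.id) gives 0)

Corrected query:
SELECT p.name, COUNT(c.id) FROM departments p LEFT JOIN staff c ON c.dept_id = p.id GROUP BY p.name

Result:
name        | COUNT(c.id)
------------+------------
Engineering | 1          
HR          | 1          
Legal       | 1          
Marketing   | 1          
Sales       | 0          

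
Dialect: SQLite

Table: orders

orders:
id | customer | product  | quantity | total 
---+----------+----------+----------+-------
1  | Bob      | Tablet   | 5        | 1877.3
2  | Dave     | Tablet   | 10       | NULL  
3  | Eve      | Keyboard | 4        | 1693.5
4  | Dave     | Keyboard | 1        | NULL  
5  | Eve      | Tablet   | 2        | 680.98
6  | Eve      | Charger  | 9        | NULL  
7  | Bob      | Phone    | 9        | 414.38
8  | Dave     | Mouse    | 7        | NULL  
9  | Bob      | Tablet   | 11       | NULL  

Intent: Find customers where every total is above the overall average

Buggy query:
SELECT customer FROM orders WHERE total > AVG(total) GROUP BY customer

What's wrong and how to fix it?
Bug: AVG() is an aggregate; it can't sit directly in WHERE

Fix: Use a subquery for AVG and a HAVING MIN(...) filter so the condition holds for every row in the group

Corrected query:
SELECT customer FROM orders GROUP BY customer HAVING MIN(total) > (SELECT AVG(total) FROM orders)

Result:
(no rows)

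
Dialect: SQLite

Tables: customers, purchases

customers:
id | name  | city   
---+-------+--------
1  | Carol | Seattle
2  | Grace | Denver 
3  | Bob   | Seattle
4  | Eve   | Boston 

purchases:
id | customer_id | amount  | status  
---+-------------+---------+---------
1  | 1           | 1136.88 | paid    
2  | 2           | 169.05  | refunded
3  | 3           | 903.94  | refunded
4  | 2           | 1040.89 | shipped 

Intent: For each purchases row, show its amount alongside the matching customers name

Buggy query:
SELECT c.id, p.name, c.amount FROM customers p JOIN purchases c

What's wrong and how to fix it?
Bug: Missing join condition: each purchases row is matched to all customers rows instead of just its own

Fix: Add ON c.customer_id = p.id to the JOIN

Corrected query:
SELECT c.id, p.name, c.amount FROM customers p JOIN purchases c ON c.customer_id = p.id

Result:
id | name  | amount 
---+-------+--------
1  | Carol | 1136.88
2  | Grace | 169.05 
3  | Bob   | 903.94 
4  | Grace | 1040.89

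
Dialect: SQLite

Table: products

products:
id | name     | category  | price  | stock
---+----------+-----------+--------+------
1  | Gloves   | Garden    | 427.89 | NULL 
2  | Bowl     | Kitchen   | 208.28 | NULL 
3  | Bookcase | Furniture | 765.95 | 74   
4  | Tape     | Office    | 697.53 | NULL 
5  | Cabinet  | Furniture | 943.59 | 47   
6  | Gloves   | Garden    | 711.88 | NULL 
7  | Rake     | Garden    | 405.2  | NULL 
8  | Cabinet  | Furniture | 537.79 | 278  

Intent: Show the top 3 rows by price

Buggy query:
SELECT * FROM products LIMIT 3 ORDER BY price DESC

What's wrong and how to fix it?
Bug: LIMIT must come after ORDER BY

Fix: Sort with ORDER BY, then apply LIMIT

Corrected query:
SELECT * FROM products ORDER BY price DESC LIMIT 3

Result:
id | name     | category  | price  | stock
---+----------+-----------+--------+------
5  | Cabinet  | Furniture | 943.59 | 47   
3  | Bookcase | Furniture | 765.95 | 74   
6  | Gloves   | Garden    | 711.88 | NULL 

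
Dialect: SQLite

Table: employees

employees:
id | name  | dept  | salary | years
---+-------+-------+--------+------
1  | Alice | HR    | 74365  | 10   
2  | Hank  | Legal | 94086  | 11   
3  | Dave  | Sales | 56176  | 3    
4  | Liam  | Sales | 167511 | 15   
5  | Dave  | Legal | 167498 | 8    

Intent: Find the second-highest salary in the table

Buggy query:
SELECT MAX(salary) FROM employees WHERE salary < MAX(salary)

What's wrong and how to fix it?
Bug: The inner MAX is an aggregate inside WHERE, which is not allowed

Fix: Compute the overall MAX in a subquery, then take MAX of rows below it

Corrected query:
SELECT MAX(salary) FROM employees WHERE salary < (SELECT MAX(salary) FROM employees)

Result:
MAX(salary)
-----------
167498     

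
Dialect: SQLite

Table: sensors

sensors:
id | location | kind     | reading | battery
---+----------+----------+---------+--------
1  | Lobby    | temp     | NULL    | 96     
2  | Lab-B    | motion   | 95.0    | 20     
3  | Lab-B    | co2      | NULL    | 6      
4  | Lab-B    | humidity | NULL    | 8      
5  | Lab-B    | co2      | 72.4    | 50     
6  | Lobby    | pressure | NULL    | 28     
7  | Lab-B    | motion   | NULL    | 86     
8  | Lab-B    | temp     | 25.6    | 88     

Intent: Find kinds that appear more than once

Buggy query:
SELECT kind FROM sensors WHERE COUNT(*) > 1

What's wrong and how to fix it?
Bug: WHERE can't reference COUNT(*); aggregates are computed after WHERE

Fix: Group first, then use HAVING for the count condition

Corrected query:
SELECT kind FROM sensors GROUP BY kind HAVING COUNT(*) > 1

Result:
kind  
------
co2   
motion
temp  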